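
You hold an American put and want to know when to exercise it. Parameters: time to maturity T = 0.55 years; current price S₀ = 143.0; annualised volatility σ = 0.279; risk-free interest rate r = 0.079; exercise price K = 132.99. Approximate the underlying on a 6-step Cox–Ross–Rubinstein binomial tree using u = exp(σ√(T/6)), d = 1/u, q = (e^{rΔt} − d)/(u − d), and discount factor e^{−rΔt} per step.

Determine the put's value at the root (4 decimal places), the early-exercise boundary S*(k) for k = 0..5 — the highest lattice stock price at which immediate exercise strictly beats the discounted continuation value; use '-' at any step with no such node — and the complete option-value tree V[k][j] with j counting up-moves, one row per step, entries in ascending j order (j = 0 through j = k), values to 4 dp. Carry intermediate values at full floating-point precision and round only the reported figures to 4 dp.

price = 5.5881
boundary = - - - 110.9889 101.9986 110.9889
tree:
5.5881
9.1498 2.4027
14.4901 4.3845 0.6204
22.0011 7.8102 1.3069 0.0000
30.9914 13.4485 2.7531 0.0000 0.0000
39.2535 22.0011 5.7999 0.0000 0.0000 0.0000
46.8464 30.9914 12.2183 0.0000 0.0000 0.0000 0.0000

params: Δt=0.09167 u=1.08814 d=0.91900 q=0.52186 e^(-rΔt)=0.99278
t_6 payoffs: 46.8464 30.9914 12.2183 0.0000 0.0000 0.0000 0.0000
t_5: node(5,0) S=93.7365 payoff=39.2535 vs cont=38.2939 → 39.2535 [stop]  node(5,1) S=110.9889 payoff=22.0011 vs cont=21.0415 → 22.0011 [stop]  node(5,2) S=131.4167 payoff=1.5733 vs cont=5.7999 → 5.7999 [wait]  node(5,3) S=155.6043 payoff=0.0000 vs cont=0.0000 → 0.0000 [wait]  node(5,4) S=184.2436 payoff=0.0000 vs cont=0.0000 → 0.0000 [wait]  node(5,5) S=218.1541 payoff=0.0000 vs cont=0.0000 → 0.0000 [wait]  ⇒ S*(5)=110.9889
t_4: node(4,0) S=101.9986 payoff=30.9914 vs cont=30.0318 → 30.9914 [stop]  node(4,1) S=120.7717 payoff=12.2183 vs cont=13.4485 → 13.4485 [wait]  node(4,2) S=143.0000 payoff=0.0000 vs cont=2.7531 → 2.7531 [wait]  node(4,3) S=169.3195 payoff=0.0000 vs cont=0.0000 → 0.0000 [wait]  node(4,4) S=200.4832 payoff=0.0000 vs cont=0.0000 → 0.0000 [wait]  ⇒ S*(4)=101.9986
t_3: node(3,0) S=110.9889 payoff=22.0011 vs cont=21.6789 → 22.0011 [stop]  node(3,1) S=131.4167 payoff=1.5733 vs cont=7.8102 → 7.8102 [wait]  node(3,2) S=155.6043 payoff=0.0000 vs cont=1.3069 → 1.3069 [wait]  node(3,3) S=184.2436 payoff=0.0000 vs cont=0.0000 → 0.0000 [wait]  ⇒ S*(3)=110.9889
t_2: node(2,0) S=120.7717 payoff=12.2183 vs cont=14.4901 → 14.4901 [wait]  node(2,1) S=143.0000 payoff=0.0000 vs cont=4.3845 → 4.3845 [wait]  node(2,2) S=169.3195 payoff=0.0000 vs cont=0.6204 → 0.6204 [wait]  ⇒ S*(2)=-
t_1: node(1,0) S=131.4167 payoff=1.5733 vs cont=9.1498 → 9.1498 [wait]  node(1,1) S=155.6043 payoff=0.0000 vs cont=2.4027 → 2.4027 [wait]  ⇒ S*(1)=-
t_0: node(0,0) S=143.0000 payoff=0.0000 vs cont=5.5881 → 5.5881 [wait]  ⇒ S*(0)=-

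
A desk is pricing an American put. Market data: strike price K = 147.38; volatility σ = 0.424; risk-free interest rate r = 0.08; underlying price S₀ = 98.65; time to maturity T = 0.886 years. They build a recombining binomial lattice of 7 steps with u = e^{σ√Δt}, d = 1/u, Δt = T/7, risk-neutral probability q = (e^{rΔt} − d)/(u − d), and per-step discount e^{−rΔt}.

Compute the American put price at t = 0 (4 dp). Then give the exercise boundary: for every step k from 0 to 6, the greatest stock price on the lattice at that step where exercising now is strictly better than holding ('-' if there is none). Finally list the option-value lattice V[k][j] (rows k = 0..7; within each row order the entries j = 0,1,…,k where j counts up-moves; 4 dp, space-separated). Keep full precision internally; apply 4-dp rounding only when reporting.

params: Δt=0.12657 u=1.16282 d=0.85998 q=0.49597 e^(-rΔt)=0.98993
t_7 payoffs: 113.0625 100.9777 84.6374 62.5430 32.6681 0.0000 0.0000 0.0000
t_6: node(6,0) S=39.9050 payoff=107.4750 vs cont=105.9902 → 107.4750 [stop]  node(6,1) S=53.9574 payoff=93.4226 vs cont=91.9378 → 93.4226 [stop]  node(6,2) S=72.9582 payoff=74.4218 vs cont=72.9370 → 74.4218 [stop]  node(6,3) S=98.6500 payoff=48.7300 vs cont=47.2452 → 48.7300 [stop]  node(6,4) S=133.3891 payoff=13.9909 vs cont=16.2999 → 16.2999 [wait]  node(6,5) S=180.3613 payoff=0.0000 vs cont=0.0000 → 0.0000 [wait]  node(6,6) S=243.8746 payoff=0.0000 vs cont=0.0000 → 0.0000 [wait]  ⇒ S*(6)=98.6500
t_5: node(5,0) S=46.4023 payoff=100.9777 vs cont=99.4929 → 100.9777 [stop]  node(5,1) S=62.7426 payoff=84.6374 vs cont=83.1526 → 84.6374 [stop]  node(5,2) S=84.8370 payoff=62.5430 vs cont=61.0582 → 62.5430 [stop]  node(5,3) S=114.7119 payoff=32.6681 vs cont=32.3169 → 32.6681 [stop]  node(5,4) S=155.1071 payoff=0.0000 vs cont=8.1329 → 8.1329 [wait]  node(5,5) S=209.7273 payoff=0.0000 vs cont=0.0000 → 0.0000 [wait]  ⇒ S*(5)=114.7119
t_4: node(4,0) S=53.9574 payoff=93.4226 vs cont=91.9378 → 93.4226 [stop]  node(4,1) S=72.9582 payoff=74.4218 vs cont=72.9370 → 74.4218 [stop]  node(4,2) S=98.6500 payoff=48.7300 vs cont=47.2452 → 48.7300 [stop]  node(4,3) S=133.3891 payoff=13.9909 vs cont=20.2930 → 20.2930 [wait]  node(4,4) S=180.3613 payoff=0.0000 vs cont=4.0580 → 4.0580 [wait]  ⇒ S*(4)=98.6500
t_3: node(3,0) S=62.7426 payoff=84.6374 vs cont=83.1526 → 84.6374 [stop]  node(3,1) S=84.8370 payoff=62.5430 vs cont=61.0582 → 62.5430 [stop]  node(3,2) S=114.7119 payoff=32.6681 vs cont=34.2774 → 34.2774 [wait]  node(3,3) S=155.1071 payoff=0.0000 vs cont=12.1176 → 12.1176 [wait]  ⇒ S*(3)=84.8370
t_2: node(2,0) S=72.9582 payoff=74.4218 vs cont=72.9370 → 74.4218 [stop]  node(2,1) S=98.6500 payoff=48.7300 vs cont=48.0353 → 48.7300 [stop]  node(2,2) S=133.3891 payoff=13.9909 vs cont=23.0523 → 23.0523 [wait]  ⇒ S*(2)=98.6500
t_1: node(1,0) S=84.8370 payoff=62.5430 vs cont=61.0582 → 62.5430 [stop]  node(1,1) S=114.7119 payoff=32.6681 vs cont=35.6321 → 35.6321 [wait]  ⇒ S*(1)=84.8370
t_0: node(0,0) S=98.6500 payoff=48.7300 vs cont=48.7005 → 48.7300 [stop]  ⇒ S*(0)=98.6500

price = 48.7300
boundary = 98.6500 84.8370 98.6500 84.8370 98.6500 114.7119 98.6500
tree:
48.7300
62.5430 35.6321
74.4218 48.7300 23.0523
84.6374 62.5430 34.2774 12.1176
93.4226 74.4218 48.7300 20.2930 4.0580
100.9777 84.6374 62.5430 32.6681 8.1329 0.0000
107.4750 93.4226 74.4218 48.7300 16.2999 0.0000 0.0000
113.0625 100.9777 84.6374 62.5430 32.6681 0.0000 0.0000 0.0000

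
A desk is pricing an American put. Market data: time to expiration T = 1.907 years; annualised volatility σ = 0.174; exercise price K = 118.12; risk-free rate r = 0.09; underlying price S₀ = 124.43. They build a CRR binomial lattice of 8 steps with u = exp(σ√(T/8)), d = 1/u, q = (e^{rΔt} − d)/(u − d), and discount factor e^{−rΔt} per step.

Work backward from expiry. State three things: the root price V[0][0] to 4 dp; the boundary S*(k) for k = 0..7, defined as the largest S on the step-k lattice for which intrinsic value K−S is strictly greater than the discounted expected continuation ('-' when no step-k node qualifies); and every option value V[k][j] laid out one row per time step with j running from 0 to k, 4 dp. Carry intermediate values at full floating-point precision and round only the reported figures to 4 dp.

price = 3.6793
boundary = - - 104.9870 96.4364 104.9870 96.4364 104.9870 96.4364
tree:
3.6793
7.0508 1.6213
13.1330 3.3527 0.5547
21.6836 6.7481 1.2675 0.1117
29.5378 13.1330 2.8427 0.2897 0.0000
36.7524 21.6836 6.2187 0.7517 0.0000 0.0000
43.3793 29.5378 13.1330 1.9506 0.0000 0.0000 0.0000
49.4666 36.7524 21.6836 5.0613 0.0000 0.0000 0.0000 0.0000
55.0580 43.3793 29.5378 13.1330 0.0000 0.0000 0.0000 0.0000 0.0000

Δt=0.23838  u=1.08867  d=0.91856  q=0.60625  discount=0.97877
step 8 (expiry): payoffs max(K−S,0) = 55.0580 43.3793 29.5378 13.1330 0.0000 0.0000 0.0000 0.0000 0.0000
step 7: (k=7,j=0): S=68.6534, (K−S)⁺=49.4666, hold=46.9594 ⇒ V=49.4666 exercise | (k=7,j=1): S=81.3676, (K−S)⁺=36.7524, hold=34.2452 ⇒ V=36.7524 exercise | (k=7,j=2): S=96.4364, (K−S)⁺=21.6836, hold=19.1765 ⇒ V=21.6836 exercise | (k=7,j=3): S=114.2958, (K−S)⁺=3.8242, hold=5.0613 ⇒ V=5.0613 continue | (k=7,j=4): S=135.4627, (K−S)⁺=0.0000, hold=0.0000 ⇒ V=0.0000 continue | (k=7,j=5): S=160.5496, (K−S)⁺=0.0000, hold=0.0000 ⇒ V=0.0000 continue | (k=7,j=6): S=190.2824, (K−S)⁺=0.0000, hold=0.0000 ⇒ V=0.0000 continue | (k=7,j=7): S=225.5215, (K−S)⁺=0.0000, hold=0.0000 ⇒ V=0.0000 continue  boundary S*=96.4364
step 6: (k=6,j=0): S=74.7407, (K−S)⁺=43.3793, hold=40.8722 ⇒ V=43.3793 exercise | (k=6,j=1): S=88.5822, (K−S)⁺=29.5378, hold=27.0307 ⇒ V=29.5378 exercise | (k=6,j=2): S=104.9870, (K−S)⁺=13.1330, hold=11.3599 ⇒ V=13.1330 exercise | (k=6,j=3): S=124.4300, (K−S)⁺=0.0000, hold=1.9506 ⇒ V=1.9506 continue | (k=6,j=4): S=147.4737, (K−S)⁺=0.0000, hold=0.0000 ⇒ V=0.0000 continue | (k=6,j=5): S=174.7849, (K−S)⁺=0.0000, hold=0.0000 ⇒ V=0.0000 continue | (k=6,j=6): S=207.1540, (K−S)⁺=0.0000, hold=0.0000 ⇒ V=0.0000 continue  boundary S*=104.9870
step 5: (k=5,j=0): S=81.3676, (K−S)⁺=36.7524, hold=34.2452 ⇒ V=36.7524 exercise | (k=5,j=1): S=96.4364, (K−S)⁺=21.6836, hold=19.1765 ⇒ V=21.6836 exercise | (k=5,j=2): S=114.2958, (K−S)⁺=3.8242, hold=6.2187 ⇒ V=6.2187 continue | (k=5,j=3): S=135.4627, (K−S)⁺=0.0000, hold=0.7517 ⇒ V=0.7517 continue | (k=5,j=4): S=160.5496, (K−S)⁺=0.0000, hold=0.0000 ⇒ V=0.0000 continue | (k=5,j=5): S=190.2824, (K−S)⁺=0.0000, hold=0.0000 ⇒ V=0.0000 continue  boundary S*=96.4364
step 4: (k=4,j=0): S=88.5822, (K−S)⁺=29.5378, hold=27.0307 ⇒ V=29.5378 exercise | (k=4,j=1): S=104.9870, (K−S)⁺=13.1330, hold=12.0467 ⇒ V=13.1330 exercise | (k=4,j=2): S=124.4300, (K−S)⁺=0.0000, hold=2.8427 ⇒ V=2.8427 continue | (k=4,j=3): S=147.4737, (K−S)⁺=0.0000, hold=0.2897 ⇒ V=0.2897 continue | (k=4,j=4): S=174.7849, (K−S)⁺=0.0000, hold=0.0000 ⇒ V=0.0000 continue  boundary S*=104.9870
step 3: (k=3,j=0): S=96.4364, (K−S)⁺=21.6836, hold=19.1765 ⇒ V=21.6836 exercise | (k=3,j=1): S=114.2958, (K−S)⁺=3.8242, hold=6.7481 ⇒ V=6.7481 continue | (k=3,j=2): S=135.4627, (K−S)⁺=0.0000, hold=1.2675 ⇒ V=1.2675 continue | (k=3,j=3): S=160.5496, (K−S)⁺=0.0000, hold=0.1117 ⇒ V=0.1117 continue  boundary S*=96.4364
step 2: (k=2,j=0): S=104.9870, (K−S)⁺=13.1330, hold=12.3609 ⇒ V=13.1330 exercise | (k=2,j=1): S=124.4300, (K−S)⁺=0.0000, hold=3.3527 ⇒ V=3.3527 continue | (k=2,j=2): S=147.4737, (K−S)⁺=0.0000, hold=0.5547 ⇒ V=0.5547 continue  boundary S*=104.9870
step 1: (k=1,j=0): S=114.2958, (K−S)⁺=3.8242, hold=7.0508 ⇒ V=7.0508 continue | (k=1,j=1): S=135.4627, (K−S)⁺=0.0000, hold=1.6213 ⇒ V=1.6213 continue  boundary S*=-
step 0: (k=0,j=0): S=124.4300, (K−S)⁺=0.0000, hold=3.6793 ⇒ V=3.6793 continue  boundary S*=-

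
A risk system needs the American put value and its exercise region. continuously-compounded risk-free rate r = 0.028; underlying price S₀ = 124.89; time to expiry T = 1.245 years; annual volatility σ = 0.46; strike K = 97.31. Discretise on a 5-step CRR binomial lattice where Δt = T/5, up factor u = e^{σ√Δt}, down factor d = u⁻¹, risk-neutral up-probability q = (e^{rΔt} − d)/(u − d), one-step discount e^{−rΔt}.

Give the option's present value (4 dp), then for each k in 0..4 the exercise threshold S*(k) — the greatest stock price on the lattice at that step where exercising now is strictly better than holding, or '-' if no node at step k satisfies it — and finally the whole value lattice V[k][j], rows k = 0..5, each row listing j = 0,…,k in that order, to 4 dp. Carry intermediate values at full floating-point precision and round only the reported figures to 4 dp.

price = 9.3534
boundary = - - - 62.7284 49.8628
tree:
9.3534
14.9245 2.9028
23.1705 5.3929 0.0000
34.5816 10.0192 0.0000 0.0000
47.4472 18.6139 0.0000 0.0000 0.0000
57.6741 34.5816 0.0000 0.0000 0.0000 0.0000

Δt=0.24900  u=1.25802  d=0.79490  q=0.45797  discount=0.99305
step 5 (expiry): payoffs max(K−S,0) = 57.6741 34.5816 0.0000 0.0000 0.0000 0.0000
step 4: (k=4,j=0): S=49.8628, (K−S)⁺=47.4472, hold=46.7711 ⇒ V=47.4472 exercise | (k=4,j=1): S=78.9137, (K−S)⁺=18.3963, hold=18.6139 ⇒ V=18.6139 continue | (k=4,j=2): S=124.8900, (K−S)⁺=0.0000, hold=0.0000 ⇒ V=0.0000 continue | (k=4,j=3): S=197.6529, (K−S)⁺=0.0000, hold=0.0000 ⇒ V=0.0000 continue | (k=4,j=4): S=312.8086, (K−S)⁺=0.0000, hold=0.0000 ⇒ V=0.0000 continue  boundary S*=49.8628
step 3: (k=3,j=0): S=62.7284, (K−S)⁺=34.5816, hold=34.0044 ⇒ V=34.5816 exercise | (k=3,j=1): S=99.2750, (K−S)⁺=0.0000, hold=10.0192 ⇒ V=10.0192 continue | (k=3,j=2): S=157.1142, (K−S)⁺=0.0000, hold=0.0000 ⇒ V=0.0000 continue | (k=3,j=3): S=248.6514, (K−S)⁺=0.0000, hold=0.0000 ⇒ V=0.0000 continue  boundary S*=62.7284
step 2: (k=2,j=0): S=78.9137, (K−S)⁺=18.3963, hold=23.1705 ⇒ V=23.1705 continue | (k=2,j=1): S=124.8900, (K−S)⁺=0.0000, hold=5.3929 ⇒ V=5.3929 continue | (k=2,j=2): S=197.6529, (K−S)⁺=0.0000, hold=0.0000 ⇒ V=0.0000 continue  boundary S*=-
step 1: (k=1,j=0): S=99.2750, (K−S)⁺=0.0000, hold=14.9245 ⇒ V=14.9245 continue | (k=1,j=1): S=157.1142, (K−S)⁺=0.0000, hold=2.9028 ⇒ V=2.9028 continue  boundary S*=-
step 0: (k=0,j=0): S=124.8900, (K−S)⁺=0.0000, hold=9.3534 ⇒ V=9.3534 continue  boundary S*=-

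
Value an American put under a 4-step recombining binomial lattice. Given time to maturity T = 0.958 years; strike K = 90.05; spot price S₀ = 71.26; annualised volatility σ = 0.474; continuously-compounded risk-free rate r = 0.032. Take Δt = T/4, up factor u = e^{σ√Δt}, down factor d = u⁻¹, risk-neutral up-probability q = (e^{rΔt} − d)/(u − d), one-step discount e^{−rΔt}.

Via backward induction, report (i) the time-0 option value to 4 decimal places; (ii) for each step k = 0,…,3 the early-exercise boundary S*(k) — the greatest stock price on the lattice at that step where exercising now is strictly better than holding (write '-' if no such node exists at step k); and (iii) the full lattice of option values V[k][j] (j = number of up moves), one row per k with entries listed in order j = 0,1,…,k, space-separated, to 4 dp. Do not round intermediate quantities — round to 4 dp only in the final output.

price = 25.2361
boundary = - - 44.8084 56.5071
tree:
25.2361
34.5955 14.6147
45.2416 22.6126 5.4218
54.5183 33.5429 10.0933 0.0000
61.8744 45.2416 18.7900 0.0000 0.0000

params: Δt=0.23950 u=1.26108 d=0.79297 q=0.45870 e^(-rΔt)=0.99237
t_4 payoffs: 61.8744 45.2416 18.7900 0.0000 0.0000
t_3: node(3,0) S=35.5317 payoff=54.5183 vs cont=53.8308 → 54.5183 [stop]  node(3,1) S=56.5071 payoff=33.5429 vs cont=32.8554 → 33.5429 [stop]  node(3,2) S=89.8647 payoff=0.1853 vs cont=10.0933 → 10.0933 [wait]  node(3,3) S=142.9141 payoff=0.0000 vs cont=0.0000 → 0.0000 [wait]  ⇒ S*(3)=56.5071
t_2: node(2,0) S=44.8084 payoff=45.2416 vs cont=44.5541 → 45.2416 [stop]  node(2,1) S=71.2600 payoff=18.7900 vs cont=22.6126 → 22.6126 [wait]  node(2,2) S=113.3267 payoff=0.0000 vs cont=5.4218 → 5.4218 [wait]  ⇒ S*(2)=44.8084
t_1: node(1,0) S=56.5071 payoff=33.5429 vs cont=34.5955 → 34.5955 [wait]  node(1,1) S=89.8647 payoff=0.1853 vs cont=14.6147 → 14.6147 [wait]  ⇒ S*(1)=-
t_0: node(0,0) S=71.2600 payoff=18.7900 vs cont=25.2361 → 25.2361 [wait]  ⇒ S*(0)=-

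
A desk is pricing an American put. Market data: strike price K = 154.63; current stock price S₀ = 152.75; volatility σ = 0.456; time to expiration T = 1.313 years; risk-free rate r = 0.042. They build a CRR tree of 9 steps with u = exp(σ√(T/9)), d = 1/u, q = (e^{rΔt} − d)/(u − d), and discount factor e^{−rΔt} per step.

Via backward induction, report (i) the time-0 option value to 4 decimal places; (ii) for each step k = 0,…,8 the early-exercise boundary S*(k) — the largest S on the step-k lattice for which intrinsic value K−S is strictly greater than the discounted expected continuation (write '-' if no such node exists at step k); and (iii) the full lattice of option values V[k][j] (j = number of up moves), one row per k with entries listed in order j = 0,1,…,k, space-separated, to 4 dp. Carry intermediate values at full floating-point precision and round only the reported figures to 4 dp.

Δt=0.14589  u=1.19026  d=0.84015  q=0.47412  discount=0.99389
step 9 (expiry): payoffs max(K−S,0) = 122.7728 109.4974 90.6899 64.0449 26.2966 0.0000 0.0000 0.0000 0.0000 0.0000
step 8: (k=8,j=0): S=37.9183, (K−S)⁺=116.7117, hold=115.7671 ⇒ V=116.7117 exercise | (k=8,j=1): S=53.7195, (K−S)⁺=100.9105, hold=99.9659 ⇒ V=100.9105 exercise | (k=8,j=2): S=76.1053, (K−S)⁺=78.5247, hold=77.5801 ⇒ V=78.5247 exercise | (k=8,j=3): S=107.8197, (K−S)⁺=46.8103, hold=45.8657 ⇒ V=46.8103 exercise | (k=8,j=4): S=152.7500, (K−S)⁺=1.8800, hold=13.7443 ⇒ V=13.7443 continue | (k=8,j=5): S=216.4035, (K−S)⁺=0.0000, hold=0.0000 ⇒ V=0.0000 continue | (k=8,j=6): S=306.5825, (K−S)⁺=0.0000, hold=0.0000 ⇒ V=0.0000 continue | (k=8,j=7): S=434.3405, (K−S)⁺=0.0000, hold=0.0000 ⇒ V=0.0000 continue | (k=8,j=8): S=615.3375, (K−S)⁺=0.0000, hold=0.0000 ⇒ V=0.0000 continue  boundary S*=107.8197
step 7: (k=7,j=0): S=45.1326, (K−S)⁺=109.4974, hold=108.5528 ⇒ V=109.4974 exercise | (k=7,j=1): S=63.9401, (K−S)⁺=90.6899, hold=89.7453 ⇒ V=90.6899 exercise | (k=7,j=2): S=90.5851, (K−S)⁺=64.0449, hold=63.1004 ⇒ V=64.0449 exercise | (k=7,j=3): S=128.3334, (K−S)⁺=26.2966, hold=30.9428 ⇒ V=30.9428 continue | (k=7,j=4): S=181.8121, (K−S)⁺=0.0000, hold=7.1837 ⇒ V=7.1837 continue | (k=7,j=5): S=257.5762, (K−S)⁺=0.0000, hold=0.0000 ⇒ V=0.0000 continue | (k=7,j=6): S=364.9126, (K−S)⁺=0.0000, hold=0.0000 ⇒ V=0.0000 continue | (k=7,j=7): S=516.9778, (K−S)⁺=0.0000, hold=0.0000 ⇒ V=0.0000 continue  boundary S*=90.5851
step 6: (k=6,j=0): S=53.7195, (K−S)⁺=100.9105, hold=99.9659 ⇒ V=100.9105 exercise | (k=6,j=1): S=76.1053, (K−S)⁺=78.5247, hold=77.5801 ⇒ V=78.5247 exercise | (k=6,j=2): S=107.8197, (K−S)⁺=46.8103, hold=48.0551 ⇒ V=48.0551 continue | (k=6,j=3): S=152.7500, (K−S)⁺=1.8800, hold=19.5579 ⇒ V=19.5579 continue | (k=6,j=4): S=216.4035, (K−S)⁺=0.0000, hold=3.7547 ⇒ V=3.7547 continue | (k=6,j=5): S=306.5825, (K−S)⁺=0.0000, hold=0.0000 ⇒ V=0.0000 continue | (k=6,j=6): S=434.3405, (K−S)⁺=0.0000, hold=0.0000 ⇒ V=0.0000 continue  boundary S*=76.1053
step 5: (k=5,j=0): S=63.9401, (K−S)⁺=90.6899, hold=89.7453 ⇒ V=90.6899 exercise | (k=5,j=1): S=90.5851, (K−S)⁺=64.0449, hold=63.6870 ⇒ V=64.0449 exercise | (k=5,j=2): S=128.3334, (K−S)⁺=26.2966, hold=34.3329 ⇒ V=34.3329 continue | (k=5,j=3): S=181.8121, (K−S)⁺=0.0000, hold=11.9915 ⇒ V=11.9915 continue | (k=5,j=4): S=257.5762, (K−S)⁺=0.0000, hold=1.9624 ⇒ V=1.9624 continue | (k=5,j=5): S=364.9126, (K−S)⁺=0.0000, hold=0.0000 ⇒ V=0.0000 continue  boundary S*=90.5851
step 4: (k=4,j=0): S=76.1053, (K−S)⁺=78.5247, hold=77.5801 ⇒ V=78.5247 exercise | (k=4,j=1): S=107.8197, (K−S)⁺=46.8103, hold=49.6526 ⇒ V=49.6526 continue | (k=4,j=2): S=152.7500, (K−S)⁺=1.8800, hold=23.5954 ⇒ V=23.5954 continue | (k=4,j=3): S=216.4035, (K−S)⁺=0.0000, hold=7.1923 ⇒ V=7.1923 continue | (k=4,j=4): S=306.5825, (K−S)⁺=0.0000, hold=1.0257 ⇒ V=1.0257 continue  boundary S*=76.1053
step 3: (k=3,j=0): S=90.5851, (K−S)⁺=64.0449, hold=64.4397 ⇒ V=64.4397 continue | (k=3,j=1): S=128.3334, (K−S)⁺=26.2966, hold=37.0705 ⇒ V=37.0705 continue | (k=3,j=2): S=181.8121, (K−S)⁺=0.0000, hold=15.7217 ⇒ V=15.7217 continue | (k=3,j=3): S=257.5762, (K−S)⁺=0.0000, hold=4.2425 ⇒ V=4.2425 continue  boundary S*=-
step 2: (k=2,j=0): S=107.8197, (K−S)⁺=46.8103, hold=51.1490 ⇒ V=51.1490 continue | (k=2,j=1): S=152.7500, (K−S)⁺=1.8800, hold=26.7839 ⇒ V=26.7839 continue | (k=2,j=2): S=216.4035, (K−S)⁺=0.0000, hold=10.2164 ⇒ V=10.2164 continue  boundary S*=-
step 1: (k=1,j=0): S=128.3334, (K−S)⁺=26.2966, hold=39.3551 ⇒ V=39.3551 continue | (k=1,j=1): S=181.8121, (K−S)⁺=0.0000, hold=18.8132 ⇒ V=18.8132 continue  boundary S*=-
step 0: (k=0,j=0): S=152.7500, (K−S)⁺=1.8800, hold=29.4348 ⇒ V=29.4348 continue  boundary S*=-

price = 29.4348
boundary = - - - - 76.1053 90.5851 76.1053 90.5851 107.8197
tree:
29.4348
39.3551 18.8132
51.1490 26.7839 10.2164
64.4397 37.0705 15.7217 4.2425
78.5247 49.6526 23.5954 7.1923 1.0257
90.6899 64.0449 34.3329 11.9915 1.9624 0.0000
100.9105 78.5247 48.0551 19.5579 3.7547 0.0000 0.0000
109.4974 90.6899 64.0449 30.9428 7.1837 0.0000 0.0000 0.0000
116.7117 100.9105 78.5247 46.8103 13.7443 0.0000 0.0000 0.0000 0.0000
122.7728 109.4974 90.6899 64.0449 26.2966 0.0000 0.0000 0.0000 0.0000 0.0000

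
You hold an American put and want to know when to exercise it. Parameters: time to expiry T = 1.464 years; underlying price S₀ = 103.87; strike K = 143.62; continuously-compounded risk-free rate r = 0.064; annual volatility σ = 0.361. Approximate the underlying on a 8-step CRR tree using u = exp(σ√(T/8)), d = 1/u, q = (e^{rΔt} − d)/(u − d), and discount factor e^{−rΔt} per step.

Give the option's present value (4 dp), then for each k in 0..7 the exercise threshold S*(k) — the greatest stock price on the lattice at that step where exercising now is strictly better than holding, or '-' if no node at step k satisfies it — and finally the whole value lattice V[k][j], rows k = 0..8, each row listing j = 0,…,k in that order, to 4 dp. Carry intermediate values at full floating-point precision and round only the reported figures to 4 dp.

price = 41.3138
boundary = - 89.0065 76.2700 89.0065 103.8700 89.0065 103.8700 121.2156
tree:
41.3138
54.6135 28.9599
67.3500 40.5095 18.0685
78.2640 54.6135 27.3305 9.2127
87.6163 67.3500 39.7500 15.5288 3.1003
95.6302 78.2640 54.6135 25.3969 6.0057 0.2618
102.4974 87.6163 67.3500 39.7500 11.6118 0.5292 0.0000
108.3819 95.6302 78.2640 54.6135 22.4044 1.0697 0.0000 0.0000
113.4244 102.4974 87.6163 67.3500 39.7500 2.1623 0.0000 0.0000 0.0000

params: Δt=0.18300 u=1.16699 d=0.85690 q=0.49946 e^(-rΔt)=0.98836
t_8 payoffs: 113.4244 102.4974 87.6163 67.3500 39.7500 2.1623 0.0000 0.0000 0.0000
t_7: node(7,0) S=35.2381 payoff=108.3819 vs cont=106.7097 → 108.3819 [stop]  node(7,1) S=47.9898 payoff=95.6302 vs cont=93.9579 → 95.6302 [stop]  node(7,2) S=65.3560 payoff=78.2640 vs cont=76.5918 → 78.2640 [stop]  node(7,3) S=89.0065 payoff=54.6135 vs cont=52.9412 → 54.6135 [stop]  node(7,4) S=121.2156 payoff=22.4044 vs cont=20.7322 → 22.4044 [stop]  node(7,5) S=165.0802 payoff=0.0000 vs cont=1.0697 → 1.0697 [wait]  node(7,6) S=224.8182 payoff=0.0000 vs cont=0.0000 → 0.0000 [wait]  node(7,7) S=306.1738 payoff=0.0000 vs cont=0.0000 → 0.0000 [wait]  ⇒ S*(7)=121.2156
t_6: node(6,0) S=41.1226 payoff=102.4974 vs cont=100.8251 → 102.4974 [stop]  node(6,1) S=56.0037 payoff=87.6163 vs cont=85.9440 → 87.6163 [stop]  node(6,2) S=76.2700 payoff=67.3500 vs cont=65.6778 → 67.3500 [stop]  node(6,3) S=103.8700 payoff=39.7500 vs cont=38.0777 → 39.7500 [stop]  node(6,4) S=141.4577 payoff=2.1623 vs cont=11.6118 → 11.6118 [wait]  node(6,5) S=192.6474 payoff=0.0000 vs cont=0.5292 → 0.5292 [wait]  node(6,6) S=262.3613 payoff=0.0000 vs cont=0.0000 → 0.0000 [wait]  ⇒ S*(6)=103.8700
t_5: node(5,0) S=47.9898 payoff=95.6302 vs cont=93.9579 → 95.6302 [stop]  node(5,1) S=65.3560 payoff=78.2640 vs cont=76.5918 → 78.2640 [stop]  node(5,2) S=89.0065 payoff=54.6135 vs cont=52.9412 → 54.6135 [stop]  node(5,3) S=121.2156 payoff=22.4044 vs cont=25.3969 → 25.3969 [wait]  node(5,4) S=165.0802 payoff=0.0000 vs cont=6.0057 → 6.0057 [wait]  node(5,5) S=224.8182 payoff=0.0000 vs cont=0.2618 → 0.2618 [wait]  ⇒ S*(5)=89.0065
t_4: node(4,0) S=56.0037 payoff=87.6163 vs cont=85.9440 → 87.6163 [stop]  node(4,1) S=76.2700 payoff=67.3500 vs cont=65.6778 → 67.3500 [stop]  node(4,2) S=103.8700 payoff=39.7500 vs cont=39.5549 → 39.7500 [stop]  node(4,3) S=141.4577 payoff=2.1623 vs cont=15.5288 → 15.5288 [wait]  node(4,4) S=192.6474 payoff=0.0000 vs cont=3.1003 → 3.1003 [wait]  ⇒ S*(4)=103.8700
t_3: node(3,0) S=65.3560 payoff=78.2640 vs cont=76.5918 → 78.2640 [stop]  node(3,1) S=89.0065 payoff=54.6135 vs cont=52.9412 → 54.6135 [stop]  node(3,2) S=121.2156 payoff=22.4044 vs cont=27.3305 → 27.3305 [wait]  node(3,3) S=165.0802 payoff=0.0000 vs cont=9.2127 → 9.2127 [wait]  ⇒ S*(3)=89.0065
t_2: node(2,0) S=76.2700 payoff=67.3500 vs cont=65.6778 → 67.3500 [stop]  node(2,1) S=103.8700 payoff=39.7500 vs cont=40.5095 → 40.5095 [wait]  node(2,2) S=141.4577 payoff=2.1623 vs cont=18.0685 → 18.0685 [wait]  ⇒ S*(2)=76.2700
t_1: node(1,0) S=89.0065 payoff=54.6135 vs cont=53.3161 → 54.6135 [stop]  node(1,1) S=121.2156 payoff=22.4044 vs cont=28.9599 → 28.9599 [wait]  ⇒ S*(1)=89.0065
t_0: node(0,0) S=103.8700 payoff=39.7500 vs cont=41.3138 → 41.3138 [wait]  ⇒ S*(0)=-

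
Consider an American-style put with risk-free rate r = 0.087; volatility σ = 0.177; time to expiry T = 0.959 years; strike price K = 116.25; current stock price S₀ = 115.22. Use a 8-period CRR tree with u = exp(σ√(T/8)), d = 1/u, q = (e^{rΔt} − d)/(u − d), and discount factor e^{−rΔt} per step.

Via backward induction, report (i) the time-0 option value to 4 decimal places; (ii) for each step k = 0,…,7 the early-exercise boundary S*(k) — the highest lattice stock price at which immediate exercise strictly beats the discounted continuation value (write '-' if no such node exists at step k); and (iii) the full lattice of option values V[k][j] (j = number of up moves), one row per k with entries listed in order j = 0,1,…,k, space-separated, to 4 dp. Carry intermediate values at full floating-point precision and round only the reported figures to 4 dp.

Δt=0.11987  u=1.06320  d=0.94056  q=0.57017  discount=0.98963
step 8 (expiry): payoffs max(K−S,0) = 45.6816 36.4800 26.0786 14.3208 1.0300 0.0000 0.0000 0.0000 0.0000
step 7: (k=7,j=0): S=75.0283, (K−S)⁺=41.2217, hold=40.0157 ⇒ V=41.2217 exercise | (k=7,j=1): S=84.8114, (K−S)⁺=31.4386, hold=30.2325 ⇒ V=31.4386 exercise | (k=7,j=2): S=95.8702, (K−S)⁺=20.3798, hold=19.1737 ⇒ V=20.3798 exercise | (k=7,j=3): S=108.3710, (K−S)⁺=7.8790, hold=6.6729 ⇒ V=7.8790 exercise | (k=7,j=4): S=122.5018, (K−S)⁺=0.0000, hold=0.4381 ⇒ V=0.4381 continue | (k=7,j=5): S=138.4752, (K−S)⁺=0.0000, hold=0.0000 ⇒ V=0.0000 continue | (k=7,j=6): S=156.5314, (K−S)⁺=0.0000, hold=0.0000 ⇒ V=0.0000 continue | (k=7,j=7): S=176.9420, (K−S)⁺=0.0000, hold=0.0000 ⇒ V=0.0000 continue  boundary S*=108.3710
step 6: (k=6,j=0): S=79.7700, (K−S)⁺=36.4800, hold=35.2739 ⇒ V=36.4800 exercise | (k=6,j=1): S=90.1714, (K−S)⁺=26.0786, hold=24.8725 ⇒ V=26.0786 exercise | (k=6,j=2): S=101.9292, (K−S)⁺=14.3208, hold=13.1148 ⇒ V=14.3208 exercise | (k=6,j=3): S=115.2200, (K−S)⁺=1.0300, hold=3.5987 ⇒ V=3.5987 continue | (k=6,j=4): S=130.2439, (K−S)⁺=0.0000, hold=0.1864 ⇒ V=0.1864 continue | (k=6,j=5): S=147.2268, (K−S)⁺=0.0000, hold=0.0000 ⇒ V=0.0000 continue | (k=6,j=6): S=166.4241, (K−S)⁺=0.0000, hold=0.0000 ⇒ V=0.0000 continue  boundary S*=101.9292
step 5: (k=5,j=0): S=84.8114, (K−S)⁺=31.4386, hold=30.2325 ⇒ V=31.4386 exercise | (k=5,j=1): S=95.8702, (K−S)⁺=20.3798, hold=19.1737 ⇒ V=20.3798 exercise | (k=5,j=2): S=108.3710, (K−S)⁺=7.8790, hold=8.1223 ⇒ V=8.1223 continue | (k=5,j=3): S=122.5018, (K−S)⁺=0.0000, hold=1.6360 ⇒ V=1.6360 continue | (k=5,j=4): S=138.4752, (K−S)⁺=0.0000, hold=0.0793 ⇒ V=0.0793 continue | (k=5,j=5): S=156.5314, (K−S)⁺=0.0000, hold=0.0000 ⇒ V=0.0000 continue  boundary S*=95.8702
step 4: (k=4,j=0): S=90.1714, (K−S)⁺=26.0786, hold=24.8725 ⇒ V=26.0786 exercise | (k=4,j=1): S=101.9292, (K−S)⁺=14.3208, hold=13.2521 ⇒ V=14.3208 exercise | (k=4,j=2): S=115.2200, (K−S)⁺=1.0300, hold=4.3781 ⇒ V=4.3781 continue | (k=4,j=3): S=130.2439, (K−S)⁺=0.0000, hold=0.7406 ⇒ V=0.7406 continue | (k=4,j=4): S=147.2268, (K−S)⁺=0.0000, hold=0.0337 ⇒ V=0.0337 continue  boundary S*=101.9292
step 3: (k=3,j=0): S=95.8702, (K−S)⁺=20.3798, hold=19.1737 ⇒ V=20.3798 exercise | (k=3,j=1): S=108.3710, (K−S)⁺=7.8790, hold=8.5621 ⇒ V=8.5621 continue | (k=3,j=2): S=122.5018, (K−S)⁺=0.0000, hold=2.2802 ⇒ V=2.2802 continue | (k=3,j=3): S=138.4752, (K−S)⁺=0.0000, hold=0.3341 ⇒ V=0.3341 continue  boundary S*=95.8702
step 2: (k=2,j=0): S=101.9292, (K−S)⁺=14.3208, hold=13.5002 ⇒ V=14.3208 exercise | (k=2,j=1): S=115.2200, (K−S)⁺=1.0300, hold=4.9287 ⇒ V=4.9287 continue | (k=2,j=2): S=130.2439, (K−S)⁺=0.0000, hold=1.1585 ⇒ V=1.1585 continue  boundary S*=101.9292
step 1: (k=1,j=0): S=108.3710, (K−S)⁺=7.8790, hold=8.8727 ⇒ V=8.8727 continue | (k=1,j=1): S=122.5018, (K−S)⁺=0.0000, hold=2.7502 ⇒ V=2.7502 continue  boundary S*=-
step 0: (k=0,j=0): S=115.2200, (K−S)⁺=1.0300, hold=5.3260 ⇒ V=5.3260 continue  boundary S*=-

price = 5.3260
boundary = - - 101.9292 95.8702 101.9292 95.8702 101.9292 108.3710
tree:
5.3260
8.8727 2.7502
14.3208 4.9287 1.1585
20.3798 8.5621 2.2802 0.3341
26.0786 14.3208 4.3781 0.7406 0.0337
31.4386 20.3798 8.1223 1.6360 0.0793 0.0000
36.4800 26.0786 14.3208 3.5987 0.1864 0.0000 0.0000
41.2217 31.4386 20.3798 7.8790 0.4381 0.0000 0.0000 0.0000
45.6816 36.4800 26.0786 14.3208 1.0300 0.0000 0.0000 0.0000 0.0000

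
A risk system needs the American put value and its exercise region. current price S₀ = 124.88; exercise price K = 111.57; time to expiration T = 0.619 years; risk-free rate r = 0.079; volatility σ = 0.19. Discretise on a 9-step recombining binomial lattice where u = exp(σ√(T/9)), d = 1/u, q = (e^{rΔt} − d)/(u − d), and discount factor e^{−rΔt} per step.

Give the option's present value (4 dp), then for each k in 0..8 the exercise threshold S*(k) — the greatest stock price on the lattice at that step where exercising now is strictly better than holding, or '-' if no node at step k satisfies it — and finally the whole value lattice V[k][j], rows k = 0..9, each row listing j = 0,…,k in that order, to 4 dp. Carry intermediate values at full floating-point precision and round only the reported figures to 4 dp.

price = 1.4098
boundary = - - - - - 97.3401 92.6086 97.3401 102.3133
tree:
1.4098
2.3704 0.6130
3.8901 1.1110 0.1987
6.2063 1.9735 0.3938 0.0359
9.5793 3.4206 0.7715 0.0789 0.0000
14.2299 5.7488 1.4892 0.1732 0.0000 0.0000
18.9614 9.2857 2.8201 0.3804 0.0000 0.0000 0.0000
23.4628 14.2299 5.2042 0.8354 0.0000 0.0000 0.0000 0.0000
27.7455 18.9614 9.2567 1.8347 0.0000 0.0000 0.0000 0.0000 0.0000
31.8200 23.4628 14.2299 4.0295 0.0000 0.0000 0.0000 0.0000 0.0000 0.0000

params: Δt=0.06878 u=1.05109 d=0.95139 q=0.54219 e^(-rΔt)=0.99458
t_9 payoffs: 31.8200 23.4628 14.2299 4.0295 0.0000 0.0000 0.0000 0.0000 0.0000 0.0000
t_8: node(8,0) S=83.8245 payoff=27.7455 vs cont=27.1409 → 27.7455 [stop]  node(8,1) S=92.6086 payoff=18.9614 vs cont=18.3568 → 18.9614 [stop]  node(8,2) S=102.3133 payoff=9.2567 vs cont=8.6522 → 9.2567 [stop]  node(8,3) S=113.0349 payoff=0.0000 vs cont=1.8347 → 1.8347 [wait]  node(8,4) S=124.8800 payoff=0.0000 vs cont=0.0000 → 0.0000 [wait]  node(8,5) S=137.9664 payoff=0.0000 vs cont=0.0000 → 0.0000 [wait]  node(8,6) S=152.4242 payoff=0.0000 vs cont=0.0000 → 0.0000 [wait]  node(8,7) S=168.3970 payoff=0.0000 vs cont=0.0000 → 0.0000 [wait]  node(8,8) S=186.0436 payoff=0.0000 vs cont=0.0000 → 0.0000 [wait]  ⇒ S*(8)=102.3133
t_7: node(7,0) S=88.1072 payoff=23.4628 vs cont=22.8583 → 23.4628 [stop]  node(7,1) S=97.3401 payoff=14.2299 vs cont=13.6254 → 14.2299 [stop]  node(7,2) S=107.5405 payoff=4.0295 vs cont=5.2042 → 5.2042 [wait]  node(7,3) S=118.8099 payoff=0.0000 vs cont=0.8354 → 0.8354 [wait]  node(7,4) S=131.2602 payoff=0.0000 vs cont=0.0000 → 0.0000 [wait]  node(7,5) S=145.0152 payoff=0.0000 vs cont=0.0000 → 0.0000 [wait]  node(7,6) S=160.2116 payoff=0.0000 vs cont=0.0000 → 0.0000 [wait]  node(7,7) S=177.0005 payoff=0.0000 vs cont=0.0000 → 0.0000 [wait]  ⇒ S*(7)=97.3401
t_6: node(6,0) S=92.6086 payoff=18.9614 vs cont=18.3568 → 18.9614 [stop]  node(6,1) S=102.3133 payoff=9.2567 vs cont=9.2857 → 9.2857 [wait]  node(6,2) S=113.0349 payoff=0.0000 vs cont=2.8201 → 2.8201 [wait]  node(6,3) S=124.8800 payoff=0.0000 vs cont=0.3804 → 0.3804 [wait]  node(6,4) S=137.9664 payoff=0.0000 vs cont=0.0000 → 0.0000 [wait]  node(6,5) S=152.4242 payoff=0.0000 vs cont=0.0000 → 0.0000 [wait]  node(6,6) S=168.3970 payoff=0.0000 vs cont=0.0000 → 0.0000 [wait]  ⇒ S*(6)=92.6086
t_5: node(5,0) S=97.3401 payoff=14.2299 vs cont=13.6409 → 14.2299 [stop]  node(5,1) S=107.5405 payoff=4.0295 vs cont=5.7488 → 5.7488 [wait]  node(5,2) S=118.8099 payoff=0.0000 vs cont=1.4892 → 1.4892 [wait]  node(5,3) S=131.2602 payoff=0.0000 vs cont=0.1732 → 0.1732 [wait]  node(5,4) S=145.0152 payoff=0.0000 vs cont=0.0000 → 0.0000 [wait]  node(5,5) S=160.2116 payoff=0.0000 vs cont=0.0000 → 0.0000 [wait]  ⇒ S*(5)=97.3401
t_4: node(4,0) S=102.3133 payoff=9.2567 vs cont=9.5793 → 9.5793 [wait]  node(4,1) S=113.0349 payoff=0.0000 vs cont=3.4206 → 3.4206 [wait]  node(4,2) S=124.8800 payoff=0.0000 vs cont=0.7715 → 0.7715 [wait]  node(4,3) S=137.9664 payoff=0.0000 vs cont=0.0789 → 0.0789 [wait]  node(4,4) S=152.4242 payoff=0.0000 vs cont=0.0000 → 0.0000 [wait]  ⇒ S*(4)=-
t_3: node(3,0) S=107.5405 payoff=4.0295 vs cont=6.2063 → 6.2063 [wait]  node(3,1) S=118.8099 payoff=0.0000 vs cont=1.9735 → 1.9735 [wait]  node(3,2) S=131.2602 payoff=0.0000 vs cont=0.3938 → 0.3938 [wait]  node(3,3) S=145.0152 payoff=0.0000 vs cont=0.0359 → 0.0359 [wait]  ⇒ S*(3)=-
t_2: node(2,0) S=113.0349 payoff=0.0000 vs cont=3.8901 → 3.8901 [wait]  node(2,1) S=124.8800 payoff=0.0000 vs cont=1.1110 → 1.1110 [wait]  node(2,2) S=137.9664 payoff=0.0000 vs cont=0.1987 → 0.1987 [wait]  ⇒ S*(2)=-
t_1: node(1,0) S=118.8099 payoff=0.0000 vs cont=2.3704 → 2.3704 [wait]  node(1,1) S=131.2602 payoff=0.0000 vs cont=0.6130 → 0.6130 [wait]  ⇒ S*(1)=-
t_0: node(0,0) S=124.8800 payoff=0.0000 vs cont=1.4098 → 1.4098 [wait]  ⇒ S*(0)=-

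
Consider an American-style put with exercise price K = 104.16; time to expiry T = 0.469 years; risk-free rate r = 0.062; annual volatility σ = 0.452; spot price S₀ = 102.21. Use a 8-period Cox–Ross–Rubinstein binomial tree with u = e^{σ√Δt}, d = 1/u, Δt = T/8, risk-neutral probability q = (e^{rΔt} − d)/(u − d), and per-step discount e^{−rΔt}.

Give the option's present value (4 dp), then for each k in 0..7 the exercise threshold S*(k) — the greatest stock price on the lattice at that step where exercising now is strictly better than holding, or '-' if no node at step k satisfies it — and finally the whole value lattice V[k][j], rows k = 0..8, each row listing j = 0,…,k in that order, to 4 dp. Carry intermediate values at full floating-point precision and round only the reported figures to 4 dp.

price = 12.2876
boundary = - - - 73.6045 65.9743 73.6045 82.1172 91.6144
tree:
12.2876
17.2168 7.2337
23.3626 10.9296 3.4294
30.5555 16.0281 5.6889 1.0963
38.1857 22.6494 9.2356 2.0290 0.1308
45.0249 30.5555 14.5651 3.7411 0.2570 0.0000
51.1551 38.1857 22.0428 6.8679 0.5050 0.0000 0.0000
56.6499 45.0249 30.5555 12.5456 0.9923 0.0000 0.0000 0.0000
61.5750 51.1551 38.1857 22.0428 1.9500 0.0000 0.0000 0.0000 0.0000

Δt=0.05862, u=1.11565, d=0.89634, q=0.48927, disc=e^(-rΔt)=0.99637
k=8 terminal: V=max(K-S,0) → 61.5750 51.1551 38.1857 22.0428 1.9500 0.0000 0.0000 0.0000 0.0000
k=7: j=0 S=47.5101 intr=56.6499 cont=56.2720 V=56.6499[EX]; j=1 S=59.1351 intr=45.0249 cont=44.6470 V=45.0249[EX]; j=2 S=73.6045 intr=30.5555 cont=30.1776 V=30.5555[EX]; j=3 S=91.6144 intr=12.5456 cont=12.1677 V=12.5456[EX]; j=4 S=114.0310 intr=0.0000 cont=0.9923 V=0.9923[hold]; j=5 S=141.9326 intr=0.0000 cont=0.0000 V=0.0000[hold]; j=6 S=176.6613 intr=0.0000 cont=0.0000 V=0.0000[hold]; j=7 S=219.8875 intr=0.0000 cont=0.0000 V=0.0000[hold]  S*(7)=91.6144
k=6: j=0 S=53.0049 intr=51.1551 cont=50.7772 V=51.1551[EX]; j=1 S=65.9743 intr=38.1857 cont=37.8078 V=38.1857[EX]; j=2 S=82.1172 intr=22.0428 cont=21.6649 V=22.0428[EX]; j=3 S=102.2100 intr=1.9500 cont=6.8679 V=6.8679[hold]; j=4 S=127.2192 intr=0.0000 cont=0.5050 V=0.5050[hold]; j=5 S=158.3477 intr=0.0000 cont=0.0000 V=0.0000[hold]; j=6 S=197.0929 intr=0.0000 cont=0.0000 V=0.0000[hold]  S*(6)=82.1172
k=5: j=0 S=59.1351 intr=45.0249 cont=44.6470 V=45.0249[EX]; j=1 S=73.6045 intr=30.5555 cont=30.1776 V=30.5555[EX]; j=2 S=91.6144 intr=12.5456 cont=14.5651 V=14.5651[hold]; j=3 S=114.0310 intr=0.0000 cont=3.7411 V=3.7411[hold]; j=4 S=141.9326 intr=0.0000 cont=0.2570 V=0.2570[hold]; j=5 S=176.6613 intr=0.0000 cont=0.0000 V=0.0000[hold]  S*(5)=73.6045
k=4: j=0 S=65.9743 intr=38.1857 cont=37.8078 V=38.1857[EX]; j=1 S=82.1172 intr=22.0428 cont=22.6494 V=22.6494[hold]; j=2 S=102.2100 intr=1.9500 cont=9.2356 V=9.2356[hold]; j=3 S=127.2192 intr=0.0000 cont=2.0290 V=2.0290[hold]; j=4 S=158.3477 intr=0.0000 cont=0.1308 V=0.1308[hold]  S*(4)=65.9743
k=3: j=0 S=73.6045 intr=30.5555 cont=30.4733 V=30.5555[EX]; j=1 S=91.6144 intr=12.5456 cont=16.0281 V=16.0281[hold]; j=2 S=114.0310 intr=0.0000 cont=5.6889 V=5.6889[hold]; j=3 S=141.9326 intr=0.0000 cont=1.0963 V=1.0963[hold]  S*(3)=73.6045
k=2: j=0 S=82.1172 intr=22.0428 cont=23.3626 V=23.3626[hold]; j=1 S=102.2100 intr=1.9500 cont=10.9296 V=10.9296[hold]; j=2 S=127.2192 intr=0.0000 cont=3.4294 V=3.4294[hold]  S*(2)=-
k=1: j=0 S=91.6144 intr=12.5456 cont=17.2168 V=17.2168[hold]; j=1 S=114.0310 intr=0.0000 cont=7.2337 V=7.2337[hold]  S*(1)=-
k=0: j=0 S=102.2100 intr=1.9500 cont=12.2876 V=12.2876[hold]  S*(0)=-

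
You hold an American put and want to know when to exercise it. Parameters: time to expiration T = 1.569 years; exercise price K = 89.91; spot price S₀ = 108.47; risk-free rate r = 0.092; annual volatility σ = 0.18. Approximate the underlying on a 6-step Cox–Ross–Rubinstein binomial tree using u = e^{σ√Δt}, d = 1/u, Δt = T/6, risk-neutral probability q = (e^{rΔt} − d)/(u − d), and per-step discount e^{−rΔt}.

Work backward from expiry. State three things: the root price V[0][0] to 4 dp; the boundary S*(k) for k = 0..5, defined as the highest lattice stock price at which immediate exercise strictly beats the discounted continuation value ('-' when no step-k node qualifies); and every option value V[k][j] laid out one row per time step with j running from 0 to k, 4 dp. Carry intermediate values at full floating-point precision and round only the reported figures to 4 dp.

Δt=0.26150, u=1.09642, d=0.91206, q=0.60909, disc=e^(-rΔt)=0.97623
k=6 terminal: V=max(K-S,0) → 27.4708 14.8501 0.0000 0.0000 0.0000 0.0000 0.0000
k=5: j=0 S=68.4593 intr=21.4507 cont=19.3134 V=21.4507[EX]; j=1 S=82.2969 intr=7.6131 cont=5.6671 V=7.6131[EX]; j=2 S=98.9314 intr=0.0000 cont=0.0000 V=0.0000[hold]; j=3 S=118.9282 intr=0.0000 cont=0.0000 V=0.0000[hold]; j=4 S=142.9670 intr=0.0000 cont=0.0000 V=0.0000[hold]; j=5 S=171.8647 intr=0.0000 cont=0.0000 V=0.0000[hold]  S*(5)=82.2969
k=4: j=0 S=75.0599 intr=14.8501 cont=12.7128 V=14.8501[EX]; j=1 S=90.2316 intr=0.0000 cont=2.9053 V=2.9053[hold]; j=2 S=108.4700 intr=0.0000 cont=0.0000 V=0.0000[hold]; j=3 S=130.3948 intr=0.0000 cont=0.0000 V=0.0000[hold]; j=4 S=156.7513 intr=0.0000 cont=0.0000 V=0.0000[hold]  S*(4)=75.0599
k=3: j=0 S=82.2969 intr=7.6131 cont=7.3946 V=7.6131[EX]; j=1 S=98.9314 intr=0.0000 cont=1.1087 V=1.1087[hold]; j=2 S=118.9282 intr=0.0000 cont=0.0000 V=0.0000[hold]; j=3 S=142.9670 intr=0.0000 cont=0.0000 V=0.0000[hold]  S*(3)=82.2969
k=2: j=0 S=90.2316 intr=0.0000 cont=3.5646 V=3.5646[hold]; j=1 S=108.4700 intr=0.0000 cont=0.4231 V=0.4231[hold]; j=2 S=130.3948 intr=0.0000 cont=0.0000 V=0.0000[hold]  S*(2)=-
k=1: j=0 S=98.9314 intr=0.0000 cont=1.6119 V=1.6119[hold]; j=1 S=118.9282 intr=0.0000 cont=0.1615 V=0.1615[hold]  S*(1)=-
k=0: j=0 S=108.4700 intr=0.0000 cont=0.7112 V=0.7112[hold]  S*(0)=-

price = 0.7112
boundary = - - - 82.2969 75.0599 82.2969
tree:
0.7112
1.6119 0.1615
3.5646 0.4231 0.0000
7.6131 1.1087 0.0000 0.0000
14.8501 2.9053 0.0000 0.0000 0.0000
21.4507 7.6131 0.0000 0.0000 0.0000 0.0000
27.4708 14.8501 0.0000 0.0000 0.0000 0.0000 0.0000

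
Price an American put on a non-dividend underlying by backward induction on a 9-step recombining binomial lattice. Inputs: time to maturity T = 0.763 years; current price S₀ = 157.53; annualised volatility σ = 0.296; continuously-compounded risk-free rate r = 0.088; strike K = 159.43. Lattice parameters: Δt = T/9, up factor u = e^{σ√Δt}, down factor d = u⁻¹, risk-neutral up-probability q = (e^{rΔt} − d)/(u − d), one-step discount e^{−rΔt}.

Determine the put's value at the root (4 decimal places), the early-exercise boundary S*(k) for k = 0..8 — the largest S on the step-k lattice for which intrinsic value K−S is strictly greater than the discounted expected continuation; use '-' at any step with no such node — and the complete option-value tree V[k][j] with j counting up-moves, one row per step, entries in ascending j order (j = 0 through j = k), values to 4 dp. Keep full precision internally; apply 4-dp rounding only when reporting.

price = 13.3828
boundary = - - - 121.6393 111.5949 121.6393 132.5879 121.6393 132.5879
tree:
13.3828
19.5012 7.9689
27.5874 12.3721 4.0490
37.7907 18.6347 6.8116 1.5759
47.8351 27.0890 11.1560 2.9287 0.3589
57.0502 37.7907 17.6724 5.3456 0.7563 0.0000
65.5042 47.8351 26.8421 9.5244 1.5936 0.0000 0.0000
73.2602 57.0502 37.7907 16.4038 3.3578 0.0000 0.0000 0.0000
80.3758 65.5042 47.8351 26.8421 7.0753 0.0000 0.0000 0.0000 0.0000
86.9037 73.2602 57.0502 37.7907 14.9081 0.0000 0.0000 0.0000 0.0000 0.0000

Δt=0.08478, u=1.09001, d=0.91742, q=0.52186, disc=e^(-rΔt)=0.99257
k=9 terminal: V=max(K-S,0) → 86.9037 73.2602 57.0502 37.7907 14.9081 0.0000 0.0000 0.0000 0.0000 0.0000
k=8: j=0 S=79.0542 intr=80.3758 cont=79.1908 V=80.3758[EX]; j=1 S=93.9258 intr=65.5042 cont=64.3192 V=65.5042[EX]; j=2 S=111.5949 intr=47.8351 cont=46.6501 V=47.8351[EX]; j=3 S=132.5879 intr=26.8421 cont=25.6571 V=26.8421[EX]; j=4 S=157.5300 intr=1.9000 cont=7.0753 V=7.0753[hold]; j=5 S=187.1642 intr=0.0000 cont=0.0000 V=0.0000[hold]; j=6 S=222.3731 intr=0.0000 cont=0.0000 V=0.0000[hold]; j=7 S=264.2055 intr=0.0000 cont=0.0000 V=0.0000[hold]; j=8 S=313.9073 intr=0.0000 cont=0.0000 V=0.0000[hold]  S*(8)=132.5879
k=7: j=0 S=86.1698 intr=73.2602 cont=72.0752 V=73.2602[EX]; j=1 S=102.3798 intr=57.0502 cont=55.8652 V=57.0502[EX]; j=2 S=121.6393 intr=37.7907 cont=36.6057 V=37.7907[EX]; j=3 S=144.5219 intr=14.9081 cont=16.4038 V=16.4038[hold]; j=4 S=171.7090 intr=0.0000 cont=3.3578 V=3.3578[hold]; j=5 S=204.0105 intr=0.0000 cont=0.0000 V=0.0000[hold]; j=6 S=242.3885 intr=0.0000 cont=0.0000 V=0.0000[hold]; j=7 S=287.9861 intr=0.0000 cont=0.0000 V=0.0000[hold]  S*(7)=121.6393
k=6: j=0 S=93.9258 intr=65.5042 cont=64.3192 V=65.5042[EX]; j=1 S=111.5949 intr=47.8351 cont=46.6501 V=47.8351[EX]; j=2 S=132.5879 intr=26.8421 cont=26.4319 V=26.8421[EX]; j=3 S=157.5300 intr=1.9000 cont=9.5244 V=9.5244[hold]; j=4 S=187.1642 intr=0.0000 cont=1.5936 V=1.5936[hold]; j=5 S=222.3731 intr=0.0000 cont=0.0000 V=0.0000[hold]; j=6 S=264.2055 intr=0.0000 cont=0.0000 V=0.0000[hold]  S*(6)=132.5879
k=5: j=0 S=102.3798 intr=57.0502 cont=55.8652 V=57.0502[EX]; j=1 S=121.6393 intr=37.7907 cont=36.6057 V=37.7907[EX]; j=2 S=144.5219 intr=14.9081 cont=17.6724 V=17.6724[hold]; j=3 S=171.7090 intr=0.0000 cont=5.3456 V=5.3456[hold]; j=4 S=204.0105 intr=0.0000 cont=0.7563 V=0.7563[hold]; j=5 S=242.3885 intr=0.0000 cont=0.0000 V=0.0000[hold]  S*(5)=121.6393
k=4: j=0 S=111.5949 intr=47.8351 cont=46.6501 V=47.8351[EX]; j=1 S=132.5879 intr=26.8421 cont=27.0890 V=27.0890[hold]; j=2 S=157.5300 intr=1.9000 cont=11.1560 V=11.1560[hold]; j=3 S=187.1642 intr=0.0000 cont=2.9287 V=2.9287[hold]; j=4 S=222.3731 intr=0.0000 cont=0.3589 V=0.3589[hold]  S*(4)=111.5949
k=3: j=0 S=121.6393 intr=37.7907 cont=36.7335 V=37.7907[EX]; j=1 S=144.5219 intr=14.9081 cont=18.6347 V=18.6347[hold]; j=2 S=171.7090 intr=0.0000 cont=6.8116 V=6.8116[hold]; j=3 S=204.0105 intr=0.0000 cont=1.5759 V=1.5759[hold]  S*(3)=121.6393
k=2: j=0 S=132.5879 intr=26.8421 cont=27.5874 V=27.5874[hold]; j=1 S=157.5300 intr=1.9000 cont=12.3721 V=12.3721[hold]; j=2 S=187.1642 intr=0.0000 cont=4.0490 V=4.0490[hold]  S*(2)=-
k=1: j=0 S=144.5219 intr=14.9081 cont=19.5012 V=19.5012[hold]; j=1 S=171.7090 intr=0.0000 cont=7.9689 V=7.9689[hold]  S*(1)=-
k=0: j=0 S=157.5300 intr=1.9000 cont=13.3828 V=13.3828[hold]  S*(0)=-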